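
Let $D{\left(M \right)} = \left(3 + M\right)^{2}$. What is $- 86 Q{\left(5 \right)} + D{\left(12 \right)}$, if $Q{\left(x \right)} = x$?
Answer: $-205$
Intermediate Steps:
$- 86 Q{\left(5 \right)} + D{\left(12 \right)} = \left(-86\right) 5 + \left(3 + 12\right)^{2} = -430 + 15^{2} = -430 + 225 = -205$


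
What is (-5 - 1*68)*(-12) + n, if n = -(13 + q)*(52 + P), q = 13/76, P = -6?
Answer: 10265/38 ≈ 270.13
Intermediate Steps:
q = 13/76 (q = 13*(1/76) = 13/76 ≈ 0.17105)
n = -23023/38 (n = -(13 + 13/76)*(52 - 6) = -1001*46/76 = -1*23023/38 = -23023/38 ≈ -605.87)
(-5 - 1*68)*(-12) + n = (-5 - 1*68)*(-12) - 23023/38 = (-5 - 68)*(-12) - 23023/38 = -73*(-12) - 23023/38 = 876 - 23023/38 = 10265/38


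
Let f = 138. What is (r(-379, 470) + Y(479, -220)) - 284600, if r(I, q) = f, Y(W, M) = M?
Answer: -284682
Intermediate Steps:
r(I, q) = 138
(r(-379, 470) + Y(479, -220)) - 284600 = (138 - 220) - 284600 = -82 - 284600 = -284682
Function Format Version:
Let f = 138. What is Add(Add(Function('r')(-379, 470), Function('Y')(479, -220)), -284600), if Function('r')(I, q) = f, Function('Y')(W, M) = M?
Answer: -284682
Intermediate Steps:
Function('r')(I, q) = 138
Add(Add(Function('r')(-379, 470), Function('Y')(479, -220)), -284600) = Add(Add(138, -220), -284600) = Add(-82, -284600) = -284682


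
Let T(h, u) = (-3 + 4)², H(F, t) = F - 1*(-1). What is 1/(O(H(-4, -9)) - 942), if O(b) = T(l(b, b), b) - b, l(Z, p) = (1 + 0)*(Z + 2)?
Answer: -1/938 ≈ -0.0010661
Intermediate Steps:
H(F, t) = 1 + F (H(F, t) = F + 1 = 1 + F)
l(Z, p) = 2 + Z (l(Z, p) = 1*(2 + Z) = 2 + Z)
T(h, u) = 1 (T(h, u) = 1² = 1)
O(b) = 1 - b
1/(O(H(-4, -9)) - 942) = 1/((1 - (1 - 4)) - 942) = 1/((1 - 1*(-3)) - 942) = 1/((1 + 3) - 942) = 1/(4 - 942) = 1/(-938) = -1/938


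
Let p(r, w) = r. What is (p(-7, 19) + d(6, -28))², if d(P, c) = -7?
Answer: 196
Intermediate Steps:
(p(-7, 19) + d(6, -28))² = (-7 - 7)² = (-14)² = 196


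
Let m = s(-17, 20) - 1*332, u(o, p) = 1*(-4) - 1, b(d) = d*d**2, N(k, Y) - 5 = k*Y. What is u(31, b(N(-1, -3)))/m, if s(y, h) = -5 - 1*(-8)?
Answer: 5/329 ≈ 0.015198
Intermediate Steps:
N(k, Y) = 5 + Y*k (N(k, Y) = 5 + k*Y = 5 + Y*k)
b(d) = d**3
s(y, h) = 3 (s(y, h) = -5 + 8 = 3)
u(o, p) = -5 (u(o, p) = -4 - 1 = -5)
m = -329 (m = 3 - 1*332 = 3 - 332 = -329)
u(31, b(N(-1, -3)))/m = -5/(-329) = -5*(-1/329) = 5/329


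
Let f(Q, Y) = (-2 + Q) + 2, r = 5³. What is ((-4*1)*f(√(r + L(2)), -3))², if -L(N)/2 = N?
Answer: 1936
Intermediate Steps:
r = 125
L(N) = -2*N
f(Q, Y) = Q
((-4*1)*f(√(r + L(2)), -3))² = ((-4*1)*√(125 - 2*2))² = (-4*√(125 - 4))² = (-4*√121)² = (-4*11)² = (-44)² = 1936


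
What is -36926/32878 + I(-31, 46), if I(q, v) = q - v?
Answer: -1284266/16439 ≈ -78.123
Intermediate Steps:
-36926/32878 + I(-31, 46) = -36926/32878 + (-31 - 1*46) = -36926*1/32878 + (-31 - 46) = -18463/16439 - 77 = -1284266/16439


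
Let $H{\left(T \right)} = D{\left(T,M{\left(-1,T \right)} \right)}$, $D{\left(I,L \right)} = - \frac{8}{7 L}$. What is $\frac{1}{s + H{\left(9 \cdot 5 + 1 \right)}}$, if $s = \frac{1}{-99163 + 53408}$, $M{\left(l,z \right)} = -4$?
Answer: $\frac{320285}{91503} \approx 3.5003$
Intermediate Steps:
$D{\left(I,L \right)} = - \frac{8}{7 L}$ ($D{\left(I,L \right)} = - 8 \frac{1}{7 L} = - \frac{8}{7 L}$)
$H{\left(T \right)} = \frac{2}{7}$ ($H{\left(T \right)} = - \frac{8}{7 \left(-4\right)} = \left(- \frac{8}{7}\right) \left(- \frac{1}{4}\right) = \frac{2}{7}$)
$s = - \frac{1}{45755}$ ($s = \frac{1}{-45755} = - \frac{1}{45755} \approx -2.1856 \cdot 10^{-5}$)
$\frac{1}{s + H{\left(9 \cdot 5 + 1 \right)}} = \frac{1}{- \frac{1}{45755} + \frac{2}{7}} = \frac{1}{\frac{91503}{320285}} = \frac{320285}{91503}$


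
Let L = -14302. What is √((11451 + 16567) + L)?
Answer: 6*√381 ≈ 117.12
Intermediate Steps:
√((11451 + 16567) + L) = √((11451 + 16567) - 14302) = √(28018 - 14302) = √13716 = 6*√381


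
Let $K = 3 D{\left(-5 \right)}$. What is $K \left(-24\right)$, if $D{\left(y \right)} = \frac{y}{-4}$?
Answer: $-90$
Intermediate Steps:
$D{\left(y \right)} = - \frac{y}{4}$ ($D{\left(y \right)} = y \left(- \frac{1}{4}\right) = - \frac{y}{4}$)
$K = \frac{15}{4}$ ($K = 3 \left(\left(- \frac{1}{4}\right) \left(-5\right)\right) = 3 \cdot \frac{5}{4} = \frac{15}{4} \approx 3.75$)
$K \left(-24\right) = \frac{15}{4} \left(-24\right) = -90$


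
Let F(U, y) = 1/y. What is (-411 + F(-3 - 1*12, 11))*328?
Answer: -1482560/11 ≈ -1.3478e+5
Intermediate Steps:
(-411 + F(-3 - 1*12, 11))*328 = (-411 + 1/11)*328 = -4520/11*328 = -1482560/11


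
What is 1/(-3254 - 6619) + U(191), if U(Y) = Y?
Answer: 1885742/9873 ≈ 191.00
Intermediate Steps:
1/(-3254 - 6619) + U(191) = 1/(-3254 - 6619) + 191 = 1/(-9873) + 191 = -1/9873 + 191 = 1885742/9873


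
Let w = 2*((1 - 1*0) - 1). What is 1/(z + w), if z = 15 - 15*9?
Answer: -1/120 ≈ -0.0083333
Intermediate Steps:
z = -120 (z = 15 - 135 = -120)
w = 0 (w = 2*((1 + 0) - 1) = 2*(1 - 1) = 2*0 = 0)
1/(z + w) = 1/(-120 + 0) = 1/(-120) = -1/120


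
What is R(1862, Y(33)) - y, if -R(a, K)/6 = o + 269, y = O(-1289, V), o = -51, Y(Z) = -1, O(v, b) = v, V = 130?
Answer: -19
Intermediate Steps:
y = -1289
R(a, K) = -1308 (R(a, K) = -6*(-51 + 269) = -6*218 = -1308)
R(1862, Y(33)) - y = -1308 - 1*(-1289) = -1308 + 1289 = -19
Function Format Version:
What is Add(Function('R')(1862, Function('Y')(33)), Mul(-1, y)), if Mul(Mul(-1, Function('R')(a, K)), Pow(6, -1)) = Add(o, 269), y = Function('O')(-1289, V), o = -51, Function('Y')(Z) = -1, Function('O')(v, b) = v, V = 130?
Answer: -19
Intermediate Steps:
y = -1289
Function('R')(a, K) = -1308 (Function('R')(a, K) = Mul(-6, Add(-51, 269)) = Mul(-6, 218) = -1308)
Add(Function('R')(1862, Function('Y')(33)), Mul(-1, y)) = Add(-1308, Mul(-1, -1289)) = Add(-1308, 1289) = -19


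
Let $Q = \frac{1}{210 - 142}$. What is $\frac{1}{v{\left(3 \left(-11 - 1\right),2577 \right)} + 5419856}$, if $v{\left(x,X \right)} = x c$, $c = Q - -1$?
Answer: $\frac{17}{92136931} \approx 1.8451 \cdot 10^{-7}$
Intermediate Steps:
$Q = \frac{1}{68} \approx 0.014706$
$c = \frac{69}{68}$ ($c = \frac{1}{68} - -1 = \frac{1}{68} + 1 = \frac{69}{68} \approx 1.0147$)
$v{\left(x,X \right)} = \frac{69 x}{68}$ ($v{\left(x,X \right)} = x \frac{69}{68} = \frac{69 x}{68}$)
$\frac{1}{v{\left(3 \left(-11 - 1\right),2577 \right)} + 5419856} = \frac{1}{\frac{69 \cdot 3 \left(-11 - 1\right)}{68} + 5419856} = \frac{1}{\frac{69 \cdot 3 \left(-12\right)}{68} + 5419856} = \frac{1}{\frac{69}{68} \left(-36\right) + 5419856} = \frac{1}{- \frac{621}{17} + 5419856} = \frac{1}{\frac{92136931}{17}} = \frac{17}{92136931}$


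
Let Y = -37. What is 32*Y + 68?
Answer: -1116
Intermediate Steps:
32*Y + 68 = 32*(-37) + 68 = -1184 + 68 = -1116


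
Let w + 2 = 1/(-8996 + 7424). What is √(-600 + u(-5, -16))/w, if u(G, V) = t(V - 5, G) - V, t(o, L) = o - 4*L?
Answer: -4716*I*√65/3145 ≈ -12.09*I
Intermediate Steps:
u(G, V) = -5 - 4*G (u(G, V) = ((V - 5) - 4*G) - V = ((-5 + V) - 4*G) - V = (-5 + V - 4*G) - V = -5 - 4*G)
w = -3145/1572 (w = -2 + 1/(-8996 + 7424) = -2 + 1/(-1572) = -2 - 1/1572 = -3145/1572 ≈ -2.0006)
√(-600 + u(-5, -16))/w = √(-600 + (-5 - 4*(-5)))/(-3145/1572) = √(-600 + (-5 + 20))*(-1572/3145) = √(-600 + 15)*(-1572/3145) = √(-585)*(-1572/3145) = (3*I*√65)*(-1572/3145) = -4716*I*√65/3145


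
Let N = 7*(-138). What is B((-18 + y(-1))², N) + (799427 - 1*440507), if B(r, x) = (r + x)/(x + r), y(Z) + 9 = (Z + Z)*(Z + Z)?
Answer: 358921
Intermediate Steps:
N = -966
y(Z) = -9 + 4*Z² (y(Z) = -9 + (Z + Z)*(Z + Z) = -9 + (2*Z)*(2*Z) = -9 + 4*Z²)
B(r, x) = 1 (B(r, x) = (r + x)/(r + x) = 1)
B((-18 + y(-1))², N) + (799427 - 1*440507) = 1 + (799427 - 1*440507) = 1 + (799427 - 440507) = 1 + 358920 = 358921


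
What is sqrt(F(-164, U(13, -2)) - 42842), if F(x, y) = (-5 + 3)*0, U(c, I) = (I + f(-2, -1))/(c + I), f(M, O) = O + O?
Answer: I*sqrt(42842) ≈ 206.98*I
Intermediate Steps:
f(M, O) = 2*O
U(c, I) = (-2 + I)/(I + c) (U(c, I) = (I + 2*(-1))/(c + I) = (I - 2)/(I + c) = (-2 + I)/(I + c))
F(x, y) = 0 (F(x, y) = -2*0 = 0)
sqrt(F(-164, U(13, -2)) - 42842) = sqrt(0 - 42842) = sqrt(-42842) = I*sqrt(42842)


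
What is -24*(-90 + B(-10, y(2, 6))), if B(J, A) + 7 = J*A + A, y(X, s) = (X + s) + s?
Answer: 5352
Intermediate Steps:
y(X, s) = X + 2*s
B(J, A) = -7 + A + A*J (B(J, A) = -7 + (J*A + A) = -7 + (A*J + A) = -7 + (A + A*J) = -7 + A + A*J)
-24*(-90 + B(-10, y(2, 6))) = -24*(-90 + (-7 + (2 + 2*6) + (2 + 2*6)*(-10))) = -24*(-90 + (-7 + (2 + 12) + (2 + 12)*(-10))) = -24*(-90 + (-7 + 14 + 14*(-10))) = -24*(-90 + (-7 + 14 - 140)) = -24*(-90 - 133) = -24*(-223) = 5352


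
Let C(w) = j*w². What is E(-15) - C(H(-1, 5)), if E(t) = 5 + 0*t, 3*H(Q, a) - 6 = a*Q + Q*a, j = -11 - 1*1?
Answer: 79/3 ≈ 26.333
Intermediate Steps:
j = -12 (j = -11 - 1 = -12)
H(Q, a) = 2 + 2*Q*a/3 (H(Q, a) = 2 + (a*Q + Q*a)/3 = 2 + (Q*a + Q*a)/3 = 2 + (2*Q*a)/3 = 2 + 2*Q*a/3)
E(t) = 5 (E(t) = 5 + 0 = 5)
C(w) = -12*w²
E(-15) - C(H(-1, 5)) = 5 - (-12)*(2 + (⅔)*(-1)*5)² = 5 - (-12)*(2 - 10/3)² = 5 - (-12)*(-4/3)² = 5 - (-12)*16/9 = 5 - 1*(-64/3) = 5 + 64/3 = 79/3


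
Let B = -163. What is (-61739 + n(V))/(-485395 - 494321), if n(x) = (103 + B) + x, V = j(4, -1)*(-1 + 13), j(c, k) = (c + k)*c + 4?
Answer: 61607/979716 ≈ 0.062883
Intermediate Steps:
j(c, k) = 4 + c*(c + k) (j(c, k) = c*(c + k) + 4 = 4 + c*(c + k))
V = 192 (V = (4 + 4**2 + 4*(-1))*(-1 + 13) = (4 + 16 - 4)*12 = 16*12 = 192)
n(x) = -60 + x (n(x) = (103 - 163) + x = -60 + x)
(-61739 + n(V))/(-485395 - 494321) = (-61739 + (-60 + 192))/(-485395 - 494321) = (-61739 + 132)/(-979716) = -61607*(-1/979716) = 61607/979716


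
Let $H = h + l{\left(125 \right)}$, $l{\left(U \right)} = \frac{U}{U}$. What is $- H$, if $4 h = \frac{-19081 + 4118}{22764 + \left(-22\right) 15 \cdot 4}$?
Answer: $- \frac{70813}{85776} \approx -0.82556$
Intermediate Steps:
$l{\left(U \right)} = 1$
$h = - \frac{14963}{85776}$ ($h = \frac{\left(-19081 + 4118\right) \frac{1}{22764 + \left(-22\right) 15 \cdot 4}}{4} = \frac{\left(-14963\right) \frac{1}{22764 - 1320}}{4} = \frac{\left(-14963\right) \frac{1}{21444}}{4} = \frac{1}{4} \left(- \frac{14963}{21444}\right) = - \frac{14963}{85776} \approx -0.17444$)
$H = \frac{70813}{85776}$ ($H = - \frac{14963}{85776} + 1 = \frac{70813}{85776} \approx 0.82556$)
$- H = \left(-1\right) \frac{70813}{85776} = - \frac{70813}{85776}$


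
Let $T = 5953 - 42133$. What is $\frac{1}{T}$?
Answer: $- \frac{1}{36180} \approx -2.764 \cdot 10^{-5}$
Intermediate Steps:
$T = -36180$ ($T = 5953 - 42133 = -36180$)
$\frac{1}{T} = \frac{1}{-36180} = - \frac{1}{36180}$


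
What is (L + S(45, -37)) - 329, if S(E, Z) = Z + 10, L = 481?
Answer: 125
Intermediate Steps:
S(E, Z) = 10 + Z
(L + S(45, -37)) - 329 = (481 + (10 - 37)) - 329 = (481 - 27) - 329 = 454 - 329 = 125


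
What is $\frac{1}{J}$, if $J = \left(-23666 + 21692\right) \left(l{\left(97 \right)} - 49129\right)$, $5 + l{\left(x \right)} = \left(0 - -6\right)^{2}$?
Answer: $\frac{1}{96919452} \approx 1.0318 \cdot 10^{-8}$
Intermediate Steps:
$l{\left(x \right)} = 31$ ($l{\left(x \right)} = -5 + \left(0 - -6\right)^{2} = -5 + \left(0 + 6\right)^{2} = -5 + 6^{2} = -5 + 36 = 31$)
$J = 96919452$ ($J = \left(-23666 + 21692\right) \left(31 - 49129\right) = \left(-1974\right) \left(-49098\right) = 96919452$)
$\frac{1}{J} = \frac{1}{96919452}$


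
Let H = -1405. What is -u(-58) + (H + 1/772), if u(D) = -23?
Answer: -1066903/772 ≈ -1382.0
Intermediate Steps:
-u(-58) + (H + 1/772) = -1*(-23) + (-1405 + 1/772) = 23 + (-1405 + 1/772) = 23 - 1084659/772 = -1066903/772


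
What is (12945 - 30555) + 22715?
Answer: 5105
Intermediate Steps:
(12945 - 30555) + 22715 = -17610 + 22715 = 5105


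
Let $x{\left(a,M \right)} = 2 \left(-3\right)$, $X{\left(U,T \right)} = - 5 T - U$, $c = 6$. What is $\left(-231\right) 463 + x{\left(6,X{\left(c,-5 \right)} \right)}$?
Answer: $-106959$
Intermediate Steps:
$X{\left(U,T \right)} = - U - 5 T$
$x{\left(a,M \right)} = -6$
$\left(-231\right) 463 + x{\left(6,X{\left(c,-5 \right)} \right)} = \left(-231\right) 463 - 6 = -106953 - 6 = -106959$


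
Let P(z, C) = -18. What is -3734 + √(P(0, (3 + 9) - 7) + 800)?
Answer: -3734 + √782 ≈ -3706.0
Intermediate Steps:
-3734 + √(P(0, (3 + 9) - 7) + 800) = -3734 + √(-18 + 800) = -3734 + √782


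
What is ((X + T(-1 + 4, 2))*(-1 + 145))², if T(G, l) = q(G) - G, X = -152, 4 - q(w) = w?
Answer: 491774976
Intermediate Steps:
q(w) = 4 - w
T(G, l) = 4 - 2*G (T(G, l) = (4 - G) - G = 4 - 2*G)
((X + T(-1 + 4, 2))*(-1 + 145))² = ((-152 + (4 - 2*(-1 + 4)))*(-1 + 145))² = ((-152 + (4 - 2*3))*144)² = ((-152 + (4 - 6))*144)² = ((-152 - 2)*144)² = (-154*144)² = (-22176)² = 491774976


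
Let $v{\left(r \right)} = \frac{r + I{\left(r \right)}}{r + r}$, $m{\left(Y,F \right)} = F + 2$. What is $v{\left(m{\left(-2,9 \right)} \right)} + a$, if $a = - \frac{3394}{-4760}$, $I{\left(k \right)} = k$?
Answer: $\frac{4077}{2380} \approx 1.713$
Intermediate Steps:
$m{\left(Y,F \right)} = 2 + F$
$v{\left(r \right)} = 1$ ($v{\left(r \right)} = \frac{r + r}{r + r} = \frac{2 r}{2 r} = 2 r \frac{1}{2 r} = 1$)
$a = \frac{1697}{2380}$ ($a = \left(-3394\right) \left(- \frac{1}{4760}\right) = \frac{1697}{2380} \approx 0.71303$)
$v{\left(m{\left(-2,9 \right)} \right)} + a = 1 + \frac{1697}{2380} = \frac{4077}{2380}$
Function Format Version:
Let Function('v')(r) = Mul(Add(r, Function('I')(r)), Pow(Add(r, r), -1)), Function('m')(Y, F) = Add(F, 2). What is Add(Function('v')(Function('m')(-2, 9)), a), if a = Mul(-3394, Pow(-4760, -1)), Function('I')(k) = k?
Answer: Rational(4077, 2380) ≈ 1.7130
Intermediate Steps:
Function('m')(Y, F) = Add(2, F)
Function('v')(r) = 1 (Function('v')(r) = Mul(Add(r, r), Pow(Add(r, r), -1)) = Mul(Mul(2, r), Pow(Mul(2, r), -1)) = Mul(Mul(2, r), Mul(Rational(1, 2), Pow(r, -1))) = 1)
a = Rational(1697, 2380) (a = Mul(-3394, Rational(-1, 4760)) = Rational(1697, 2380) ≈ 0.71303)
Add(Function('v')(Function('m')(-2, 9)), a) = Add(1, Rational(1697, 2380)) = Rational(4077, 2380)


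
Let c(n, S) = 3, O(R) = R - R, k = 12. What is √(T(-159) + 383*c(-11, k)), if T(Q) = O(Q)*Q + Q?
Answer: 3*√110 ≈ 31.464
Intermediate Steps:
O(R) = 0
T(Q) = Q (T(Q) = 0*Q + Q = 0 + Q = Q)
√(T(-159) + 383*c(-11, k)) = √(-159 + 383*3) = √(-159 + 1149) = √990 = 3*√110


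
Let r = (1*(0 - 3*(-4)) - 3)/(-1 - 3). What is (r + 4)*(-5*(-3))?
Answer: 105/4 ≈ 26.250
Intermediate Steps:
r = -9/4 (r = (1*(0 + 12) - 3)/(-4) = (1*12 - 3)*(-¼) = (12 - 3)*(-¼) = 9*(-¼) = -9/4 ≈ -2.2500)
(r + 4)*(-5*(-3)) = (-9/4 + 4)*(-5*(-3)) = (7/4)*15 = 105/4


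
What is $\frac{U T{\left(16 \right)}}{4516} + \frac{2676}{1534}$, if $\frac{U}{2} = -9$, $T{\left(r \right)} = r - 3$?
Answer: $\frac{2931465}{1731886} \approx 1.6926$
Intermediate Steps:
$T{\left(r \right)} = -3 + r$ ($T{\left(r \right)} = r - 3 = -3 + r$)
$U = -18$ ($U = 2 \left(-9\right) = -18$)
$\frac{U T{\left(16 \right)}}{4516} + \frac{2676}{1534} = \frac{\left(-18\right) \left(-3 + 16\right)}{4516} + \frac{2676}{1534} = \left(-18\right) 13 \cdot \frac{1}{4516} + 2676 \cdot \frac{1}{1534} = \left(-234\right) \frac{1}{4516} + \frac{1338}{767} = - \frac{117}{2258} + \frac{1338}{767} = \frac{2931465}{1731886}$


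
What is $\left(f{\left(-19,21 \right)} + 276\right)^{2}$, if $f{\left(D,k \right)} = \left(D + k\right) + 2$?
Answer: $78400$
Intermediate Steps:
$f{\left(D,k \right)} = 2 + D + k$
$\left(f{\left(-19,21 \right)} + 276\right)^{2} = \left(\left(2 - 19 + 21\right) + 276\right)^{2} = \left(4 + 276\right)^{2} = 280^{2} = 78400$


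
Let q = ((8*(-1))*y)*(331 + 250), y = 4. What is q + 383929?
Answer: 365337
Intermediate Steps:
q = -18592 (q = ((8*(-1))*4)*(331 + 250) = -8*4*581 = -32*581 = -18592)
q + 383929 = -18592 + 383929 = 365337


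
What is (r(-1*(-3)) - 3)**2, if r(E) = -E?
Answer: 36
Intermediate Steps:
(r(-1*(-3)) - 3)**2 = (-(-1)*(-3) - 3)**2 = (-1*3 - 3)**2 = (-3 - 3)**2 = (-6)**2 = 36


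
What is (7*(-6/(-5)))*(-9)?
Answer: -378/5 ≈ -75.600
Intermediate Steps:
(7*(-6/(-5)))*(-9) = (7*(-6*(-1/5)))*(-9) = (7*(6/5))*(-9) = (42/5)*(-9) = -378/5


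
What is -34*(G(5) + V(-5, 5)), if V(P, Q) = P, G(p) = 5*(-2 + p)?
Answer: -340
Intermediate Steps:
G(p) = -10 + 5*p
-34*(G(5) + V(-5, 5)) = -34*((-10 + 5*5) - 5) = -34*((-10 + 25) - 5) = -34*(15 - 5) = -34*10 = -340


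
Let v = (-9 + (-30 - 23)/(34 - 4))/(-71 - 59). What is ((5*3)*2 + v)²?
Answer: 13764686329/15210000 ≈ 904.98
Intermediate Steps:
v = 323/3900 (v = (-9 - 53/30)/(-130) = (-9 - 53*1/30)*(-1/130) = (-9 - 53/30)*(-1/130) = -323/30*(-1/130) = 323/3900 ≈ 0.082821)
((5*3)*2 + v)² = ((5*3)*2 + 323/3900)² = (15*2 + 323/3900)² = (30 + 323/3900)² = (117323/3900)² = 13764686329/15210000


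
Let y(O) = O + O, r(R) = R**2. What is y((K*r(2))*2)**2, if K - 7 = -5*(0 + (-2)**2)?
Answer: 43264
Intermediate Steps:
K = -13 (K = 7 - 5*(0 + (-2)**2) = 7 - 5*(0 + 4) = 7 - 5*4 = 7 - 20 = -13)
y(O) = 2*O
y((K*r(2))*2)**2 = (2*(-13*2**2*2))**2 = (2*(-13*4*2))**2 = (2*(-52*2))**2 = (2*(-104))**2 = (-208)**2 = 43264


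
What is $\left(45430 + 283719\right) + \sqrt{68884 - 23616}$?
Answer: $329149 + 2 \sqrt{11317} \approx 3.2936 \cdot 10^{5}$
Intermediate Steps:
$\left(45430 + 283719\right) + \sqrt{68884 - 23616} = 329149 + \sqrt{45268} = 329149 + 2 \sqrt{11317}$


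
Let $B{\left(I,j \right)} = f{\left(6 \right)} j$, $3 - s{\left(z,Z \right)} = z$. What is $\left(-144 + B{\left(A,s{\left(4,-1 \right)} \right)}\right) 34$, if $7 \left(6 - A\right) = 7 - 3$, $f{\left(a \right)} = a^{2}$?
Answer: $-6120$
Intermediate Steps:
$s{\left(z,Z \right)} = 3 - z$
$A = \frac{38}{7}$ ($A = 6 - \frac{7 - 3}{7} = 6 - \frac{4}{7} = \frac{38}{7} \approx 5.4286$)
$B{\left(I,j \right)} = 36 j$ ($B{\left(I,j \right)} = 6^{2} j = 36 j$)
$\left(-144 + B{\left(A,s{\left(4,-1 \right)} \right)}\right) 34 = \left(-144 + 36 \left(3 - 4\right)\right) 34 = \left(-144 + 36 \left(-1\right)\right) 34 = \left(-144 - 36\right) 34 = \left(-180\right) 34 = -6120$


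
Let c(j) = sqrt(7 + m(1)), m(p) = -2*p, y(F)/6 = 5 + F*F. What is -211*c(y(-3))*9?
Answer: -1899*sqrt(5) ≈ -4246.3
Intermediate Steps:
y(F) = 30 + 6*F**2 (y(F) = 6*(5 + F*F) = 6*(5 + F**2) = 30 + 6*F**2)
c(j) = sqrt(5) (c(j) = sqrt(7 - 2*1) = sqrt(7 - 2) = sqrt(5))
-211*c(y(-3))*9 = -211*sqrt(5)*9 = -1899*sqrt(5)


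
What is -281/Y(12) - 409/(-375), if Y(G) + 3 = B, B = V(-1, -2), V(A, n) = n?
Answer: 21484/375 ≈ 57.291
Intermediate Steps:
B = -2
Y(G) = -5 (Y(G) = -3 - 2 = -5)
-281/Y(12) - 409/(-375) = -281/(-5) - 409/(-375) = -281*(-⅕) - 409*(-1/375) = 281/5 + 409/375 = 21484/375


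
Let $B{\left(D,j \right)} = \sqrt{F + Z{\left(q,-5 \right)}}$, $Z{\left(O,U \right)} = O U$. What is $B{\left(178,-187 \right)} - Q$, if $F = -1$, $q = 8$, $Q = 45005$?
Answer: $-45005 + i \sqrt{41} \approx -45005.0 + 6.4031 i$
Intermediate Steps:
$B{\left(D,j \right)} = i \sqrt{41}$ ($B{\left(D,j \right)} = \sqrt{-1 + 8 \left(-5\right)} = \sqrt{-1 - 40} = \sqrt{-41} = i \sqrt{41}$)
$B{\left(178,-187 \right)} - Q = i \sqrt{41} - 45005 = -45005 + i \sqrt{41}$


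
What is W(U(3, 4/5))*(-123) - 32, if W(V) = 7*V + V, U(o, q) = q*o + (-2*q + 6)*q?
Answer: -146432/25 ≈ -5857.3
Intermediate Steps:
U(o, q) = o*q + q*(6 - 2*q) (U(o, q) = o*q + (6 - 2*q)*q = o*q + q*(6 - 2*q))
W(V) = 8*V
W(U(3, 4/5))*(-123) - 32 = (8*((4/5)*(6 + 3 - 8/5)))*(-123) - 32 = (8*((4*(⅕))*(6 + 3 - 8/5)))*(-123) - 32 = (8*(4*(6 + 3 - 2*⅘)/5))*(-123) - 32 = (8*(4*(6 + 3 - 8/5)/5))*(-123) - 32 = (8*((⅘)*(37/5)))*(-123) - 32 = (8*(148/25))*(-123) - 32 = (1184/25)*(-123) - 32 = -145632/25 - 32 = -146432/25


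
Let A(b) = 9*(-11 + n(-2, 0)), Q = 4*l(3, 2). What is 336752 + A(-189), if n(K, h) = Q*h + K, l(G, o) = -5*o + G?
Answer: 336635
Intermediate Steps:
l(G, o) = G - 5*o
Q = -28 (Q = 4*(3 - 5*2) = 4*(3 - 10) = 4*(-7) = -28)
n(K, h) = K - 28*h (n(K, h) = -28*h + K = K - 28*h)
A(b) = -117 (A(b) = 9*(-11 + (-2 - 28*0)) = 9*(-11 + (-2 + 0)) = 9*(-11 - 2) = 9*(-13) = -117)
336752 + A(-189) = 336752 - 117 = 336635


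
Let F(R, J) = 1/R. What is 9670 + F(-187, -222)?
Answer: 1808289/187 ≈ 9670.0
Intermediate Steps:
9670 + F(-187, -222) = 9670 + 1/(-187) = 9670 - 1/187 = 1808289/187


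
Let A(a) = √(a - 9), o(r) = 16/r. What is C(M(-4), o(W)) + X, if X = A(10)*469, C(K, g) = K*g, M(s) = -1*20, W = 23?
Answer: 10467/23 ≈ 455.09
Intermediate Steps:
M(s) = -20
A(a) = √(-9 + a)
X = 469 (X = √(-9 + 10)*469 = √1*469 = 1*469 = 469)
C(M(-4), o(W)) + X = -320/23 + 469 = 10467/23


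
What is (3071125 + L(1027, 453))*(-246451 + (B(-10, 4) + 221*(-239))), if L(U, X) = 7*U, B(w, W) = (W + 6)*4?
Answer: -921123898220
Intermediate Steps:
B(w, W) = 24 + 4*W (B(w, W) = (6 + W)*4 = 24 + 4*W)
(3071125 + L(1027, 453))*(-246451 + (B(-10, 4) + 221*(-239))) = (3071125 + 7*1027)*(-246451 + ((24 + 4*4) + 221*(-239))) = (3071125 + 7189)*(-246451 + ((24 + 16) - 52819)) = 3078314*(-246451 + (40 - 52819)) = 3078314*(-246451 - 52779) = 3078314*(-299230) = -921123898220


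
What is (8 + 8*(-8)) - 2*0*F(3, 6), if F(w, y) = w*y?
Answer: -56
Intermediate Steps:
(8 + 8*(-8)) - 2*0*F(3, 6) = (8 + 8*(-8)) - 2*0*3*6 = (8 - 64) - 0*18 = -56 - 1*0 = -56 + 0 = -56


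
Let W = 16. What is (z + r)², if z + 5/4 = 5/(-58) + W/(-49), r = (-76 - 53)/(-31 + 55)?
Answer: 6400800025/129231424 ≈ 49.530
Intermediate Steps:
r = -43/8 (r = -129/24 = -129*1/24 = -43/8 ≈ -5.3750)
z = -9451/5684 (z = -5/4 + (5/(-58) + 16/(-49)) = -5/4 + (5*(-1/58) + 16*(-1/49)) = -5/4 + (-5/58 - 16/49) = -5/4 - 1173/2842 = -9451/5684 ≈ -1.6627)
(z + r)² = (-9451/5684 - 43/8)² = (-80005/11368)² = 6400800025/129231424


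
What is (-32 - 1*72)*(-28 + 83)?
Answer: -5720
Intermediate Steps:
(-32 - 1*72)*(-28 + 83) = (-32 - 72)*55 = -104*55 = -5720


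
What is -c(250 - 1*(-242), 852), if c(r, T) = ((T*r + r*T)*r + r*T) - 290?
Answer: -412895950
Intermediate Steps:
c(r, T) = -290 + T*r + 2*T*r² (c(r, T) = ((T*r + T*r)*r + T*r) - 290 = ((2*T*r)*r + T*r) - 290 = (2*T*r² + T*r) - 290 = (T*r + 2*T*r²) - 290 = -290 + T*r + 2*T*r²)
-c(250 - 1*(-242), 852) = -(-290 + 852*(250 - 1*(-242)) + 2*852*(250 - 1*(-242))²) = -(-290 + 852*(250 + 242) + 2*852*(250 + 242)²) = -(-290 + 852*492 + 2*852*492²) = -(-290 + 419184 + 2*852*242064) = -(-290 + 419184 + 412477056) = -1*412895950 = -412895950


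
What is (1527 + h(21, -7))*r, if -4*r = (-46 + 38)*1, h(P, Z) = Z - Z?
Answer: 3054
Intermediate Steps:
h(P, Z) = 0
r = 2 (r = -(-46 + 38)/4 = -(-2) = -¼*(-8) = 2)
(1527 + h(21, -7))*r = (1527 + 0)*2 = 1527*2 = 3054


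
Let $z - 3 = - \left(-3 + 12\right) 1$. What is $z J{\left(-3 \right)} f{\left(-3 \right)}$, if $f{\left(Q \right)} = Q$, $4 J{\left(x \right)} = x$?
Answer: $- \frac{27}{2} \approx -13.5$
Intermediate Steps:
$J{\left(x \right)} = \frac{x}{4}$
$z = -6$ ($z = 3 - \left(-3 + 12\right) 1 = 3 - 9 \cdot 1 = 3 - 9 = -6$)
$z J{\left(-3 \right)} f{\left(-3 \right)} = - 6 \cdot \frac{1}{4} \left(-3\right) \left(-3\right) = \left(-6\right) \left(- \frac{3}{4}\right) \left(-3\right) = \frac{9}{2} \left(-3\right) = - \frac{27}{2}$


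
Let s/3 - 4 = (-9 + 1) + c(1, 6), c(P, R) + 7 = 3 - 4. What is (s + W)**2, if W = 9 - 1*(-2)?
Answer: 625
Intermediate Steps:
c(P, R) = -8 (c(P, R) = -7 + (3 - 4) = -7 - 1 = -8)
s = -36 (s = 12 + 3*((-9 + 1) - 8) = 12 + 3*(-8 - 8) = 12 + 3*(-16) = 12 - 48 = -36)
W = 11 (W = 9 + 2 = 11)
(s + W)**2 = (-36 + 11)**2 = (-25)**2 = 625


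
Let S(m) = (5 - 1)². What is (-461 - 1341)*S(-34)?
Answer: -28832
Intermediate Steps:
S(m) = 16 (S(m) = 4² = 16)
(-461 - 1341)*S(-34) = (-461 - 1341)*16 = -1802*16 = -28832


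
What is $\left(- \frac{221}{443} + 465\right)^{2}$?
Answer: $\frac{42342939076}{196249} \approx 2.1576 \cdot 10^{5}$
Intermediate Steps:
$\left(- \frac{221}{443} + 465\right)^{2} = \left(\frac{205774}{443}\right)^{2} = \frac{42342939076}{196249}$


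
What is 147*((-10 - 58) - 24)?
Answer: -13524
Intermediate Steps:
147*((-10 - 58) - 24) = 147*(-68 - 24) = 147*(-92) = -13524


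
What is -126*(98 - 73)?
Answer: -3150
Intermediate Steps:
-126*(98 - 73) = -126*25 = -3150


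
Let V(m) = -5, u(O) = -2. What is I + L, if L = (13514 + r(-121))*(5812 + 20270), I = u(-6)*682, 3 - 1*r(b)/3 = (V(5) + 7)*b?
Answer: 371641054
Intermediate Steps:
r(b) = 9 - 6*b (r(b) = 9 - 3*(-5 + 7)*b = 9 - 6*b)
I = -1364 (I = -2*682 = -1364)
L = 371642418 (L = (13514 + (9 - 6*(-121)))*(5812 + 20270) = (13514 + (9 + 726))*26082 = (13514 + 735)*26082 = 14249*26082 = 371642418)
I + L = -1364 + 371642418 = 371641054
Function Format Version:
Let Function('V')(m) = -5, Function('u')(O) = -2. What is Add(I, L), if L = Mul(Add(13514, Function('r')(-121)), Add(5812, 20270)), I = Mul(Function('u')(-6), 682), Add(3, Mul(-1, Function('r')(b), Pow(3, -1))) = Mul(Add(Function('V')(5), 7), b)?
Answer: 371641054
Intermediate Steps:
Function('r')(b) = Add(9, Mul(-6, b)) (Function('r')(b) = Add(9, Mul(-3, Mul(Add(-5, 7), b))) = Add(9, Mul(-3, Mul(2, b))) = Add(9, Mul(-6, b)))
I = -1364 (I = Mul(-2, 682) = -1364)
L = 371642418 (L = Mul(Add(13514, Add(9, Mul(-6, -121))), Add(5812, 20270)) = Mul(Add(13514, Add(9, 726)), 26082) = Mul(Add(13514, 735), 26082) = Mul(14249, 26082) = 371642418)
Add(I, L) = Add(-1364, 371642418) = 371641054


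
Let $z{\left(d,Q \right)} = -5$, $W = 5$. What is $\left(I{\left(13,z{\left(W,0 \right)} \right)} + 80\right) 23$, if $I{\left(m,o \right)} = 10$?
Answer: $2070$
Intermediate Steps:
$\left(I{\left(13,z{\left(W,0 \right)} \right)} + 80\right) 23 = \left(10 + 80\right) 23 = 90 \cdot 23 = 2070$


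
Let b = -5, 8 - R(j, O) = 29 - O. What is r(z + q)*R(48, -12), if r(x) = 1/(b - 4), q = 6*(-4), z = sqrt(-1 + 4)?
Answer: 11/3 ≈ 3.6667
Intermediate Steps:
R(j, O) = -21 + O (R(j, O) = 8 - (29 - O) = 8 + (-29 + O) = -21 + O)
z = sqrt(3) ≈ 1.7320
q = -24
r(x) = -1/9 (r(x) = 1/(-5 - 4) = 1/(-9) = -1/9)
r(z + q)*R(48, -12) = -(-21 - 12)/9 = -1/9*(-33) = 11/3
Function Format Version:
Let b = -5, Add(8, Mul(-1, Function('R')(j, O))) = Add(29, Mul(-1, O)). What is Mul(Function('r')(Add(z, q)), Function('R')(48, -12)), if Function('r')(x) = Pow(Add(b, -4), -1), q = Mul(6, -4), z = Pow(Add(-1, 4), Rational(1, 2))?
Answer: Rational(11, 3) ≈ 3.6667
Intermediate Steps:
Function('R')(j, O) = Add(-21, O) (Function('R')(j, O) = Add(8, Mul(-1, Add(29, Mul(-1, O)))) = Add(8, Add(-29, O)) = Add(-21, O))
z = Pow(3, Rational(1, 2)) ≈ 1.7320
q = -24
Function('r')(x) = Rational(-1, 9) (Function('r')(x) = Pow(Add(-5, -4), -1) = Pow(-9, -1) = Rational(-1, 9))
Mul(Function('r')(Add(z, q)), Function('R')(48, -12)) = Mul(Rational(-1, 9), Add(-21, -12)) = Mul(Rational(-1, 9), -33) = Rational(11, 3)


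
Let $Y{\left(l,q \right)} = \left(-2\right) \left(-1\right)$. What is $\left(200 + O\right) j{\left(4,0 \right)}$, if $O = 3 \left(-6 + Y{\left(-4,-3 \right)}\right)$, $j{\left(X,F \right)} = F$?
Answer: $0$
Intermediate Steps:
$Y{\left(l,q \right)} = 2$
$O = -12$ ($O = 3 \left(-6 + 2\right) = 3 \left(-4\right) = -12$)
$\left(200 + O\right) j{\left(4,0 \right)} = \left(200 - 12\right) 0 = 188 \cdot 0 = 0$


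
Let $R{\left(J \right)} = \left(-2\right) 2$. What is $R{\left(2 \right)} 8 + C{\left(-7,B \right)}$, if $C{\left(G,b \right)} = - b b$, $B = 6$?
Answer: $-68$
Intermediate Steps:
$C{\left(G,b \right)} = - b^{2}$
$R{\left(J \right)} = -4$
$R{\left(2 \right)} 8 + C{\left(-7,B \right)} = \left(-4\right) 8 - 6^{2} = -32 - 36 = -68$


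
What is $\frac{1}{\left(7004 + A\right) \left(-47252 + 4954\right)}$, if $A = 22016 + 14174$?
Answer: $- \frac{1}{1827019812} \approx -5.4734 \cdot 10^{-10}$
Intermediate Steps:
$A = 36190$
$\frac{1}{\left(7004 + A\right) \left(-47252 + 4954\right)} = \frac{1}{\left(7004 + 36190\right) \left(-47252 + 4954\right)} = \frac{1}{43194 \left(-42298\right)} = \frac{1}{-1827019812} = - \frac{1}{1827019812}$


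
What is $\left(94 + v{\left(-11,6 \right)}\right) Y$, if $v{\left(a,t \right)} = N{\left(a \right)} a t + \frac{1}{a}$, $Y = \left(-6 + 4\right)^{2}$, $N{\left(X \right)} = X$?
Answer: $\frac{36076}{11} \approx 3279.6$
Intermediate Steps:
$Y = 4$ ($Y = \left(-2\right)^{2} = 4$)
$v{\left(a,t \right)} = \frac{1}{a} + t a^{2}$ ($v{\left(a,t \right)} = a a t + \frac{1}{a} = a^{2} t + \frac{1}{a} = t a^{2} + \frac{1}{a} = \frac{1}{a} + t a^{2}$)
$\left(94 + v{\left(-11,6 \right)}\right) Y = \left(94 + \frac{1 + 6 \left(-11\right)^{3}}{-11}\right) 4 = \left(94 - \frac{1 + 6 \left(-1331\right)}{11}\right) 4 = \left(94 - \frac{1 - 7986}{11}\right) 4 = \left(94 - - \frac{7985}{11}\right) 4 = \left(94 + \frac{7985}{11}\right) 4 = \frac{9019}{11} \cdot 4 = \frac{36076}{11}$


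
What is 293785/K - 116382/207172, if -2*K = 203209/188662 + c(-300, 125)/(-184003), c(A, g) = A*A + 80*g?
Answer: -301836805647481545211/274130961548346 ≈ -1.1011e+6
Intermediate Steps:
c(A, g) = A² + 80*g
K = -18524865627/69428747972 (K = -(203209/188662 + ((-300)² + 80*125)/(-184003))/2 = -(203209*(1/188662) + (90000 + 10000)*(-1/184003))/2 = -(203209/188662 + 100000*(-1/184003))/2 = -(203209/188662 - 100000/184003)/2 = -½*18524865627/34714373986 = -18524865627/69428747972 ≈ -0.26682)
293785/K - 116382/207172 = 293785/(-18524865627/69428747972) - 116382/207172 = 293785*(-69428747972/18524865627) - 116382*1/207172 = -20397124722954020/18524865627 - 8313/14798 = -301836805647481545211/274130961548346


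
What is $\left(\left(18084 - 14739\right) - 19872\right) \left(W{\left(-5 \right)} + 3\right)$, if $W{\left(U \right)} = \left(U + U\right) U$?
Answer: $-875931$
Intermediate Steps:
$W{\left(U \right)} = 2 U^{2}$ ($W{\left(U \right)} = 2 U U = 2 U^{2}$)
$\left(\left(18084 - 14739\right) - 19872\right) \left(W{\left(-5 \right)} + 3\right) = \left(\left(18084 - 14739\right) - 19872\right) \left(2 \left(-5\right)^{2} + 3\right) = \left(3345 - 19872\right) \left(2 \cdot 25 + 3\right) = - 16527 \left(50 + 3\right) = \left(-16527\right) 53 = -875931$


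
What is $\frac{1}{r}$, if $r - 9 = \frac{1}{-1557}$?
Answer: $\frac{1557}{14012} \approx 0.11112$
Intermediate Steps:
$r = \frac{14012}{1557}$ ($r = 9 + \frac{1}{-1557} = 9 - \frac{1}{1557} = \frac{14012}{1557} \approx 8.9994$)
$\frac{1}{r} = \frac{1}{\frac{14012}{1557}} = \frac{1557}{14012}$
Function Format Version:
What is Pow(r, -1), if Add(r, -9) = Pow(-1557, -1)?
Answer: Rational(1557, 14012) ≈ 0.11112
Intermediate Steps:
r = Rational(14012, 1557) (r = Add(9, Pow(-1557, -1)) = Add(9, Rational(-1, 1557)) = Rational(14012, 1557) ≈ 8.9994)
Pow(r, -1) = Pow(Rational(14012, 1557), -1) = Rational(1557, 14012)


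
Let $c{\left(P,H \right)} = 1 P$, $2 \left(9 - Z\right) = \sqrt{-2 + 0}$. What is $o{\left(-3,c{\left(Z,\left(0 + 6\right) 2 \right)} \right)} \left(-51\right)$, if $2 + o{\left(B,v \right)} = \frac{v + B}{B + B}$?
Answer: $153 - \frac{17 i \sqrt{2}}{4} \approx 153.0 - 6.0104 i$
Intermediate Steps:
$Z = 9 - \frac{i \sqrt{2}}{2}$ ($Z = 9 - \frac{\sqrt{-2 + 0}}{2} = 9 - \frac{\sqrt{-2}}{2} = 9 - \frac{i \sqrt{2}}{2} \approx 9.0 - 0.70711 i$)
$c{\left(P,H \right)} = P$
$o{\left(B,v \right)} = -2 + \frac{B + v}{2 B}$ ($o{\left(B,v \right)} = -2 + \frac{v + B}{B + B} = -2 + \frac{B + v}{2 B}$)
$o{\left(-3,c{\left(Z,\left(0 + 6\right) 2 \right)} \right)} \left(-51\right) = \frac{\left(9 - \frac{i \sqrt{2}}{2}\right) - -9}{2 \left(-3\right)} \left(-51\right) = \frac{1}{2} \left(- \frac{1}{3}\right) \left(\left(9 - \frac{i \sqrt{2}}{2}\right) + 9\right) \left(-51\right) = \frac{1}{2} \left(- \frac{1}{3}\right) \left(18 - \frac{i \sqrt{2}}{2}\right) \left(-51\right) = \left(-3 + \frac{i \sqrt{2}}{12}\right) \left(-51\right) = 153 - \frac{17 i \sqrt{2}}{4}$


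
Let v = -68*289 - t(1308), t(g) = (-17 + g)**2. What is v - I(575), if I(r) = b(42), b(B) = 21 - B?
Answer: -1686312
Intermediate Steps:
I(r) = -21 (I(r) = 21 - 1*42 = 21 - 42 = -21)
v = -1686333 (v = -68*289 - (-17 + 1308)**2 = -19652 - 1*1291**2 = -19652 - 1*1666681 = -19652 - 1666681 = -1686333)
v - I(575) = -1686333 - 1*(-21) = -1686333 + 21 = -1686312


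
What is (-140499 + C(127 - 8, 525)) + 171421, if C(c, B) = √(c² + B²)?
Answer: 30922 + 7*√5914 ≈ 31460.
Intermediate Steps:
C(c, B) = √(B² + c²)
(-140499 + C(127 - 8, 525)) + 171421 = (-140499 + √(525² + (127 - 8)²)) + 171421 = (-140499 + √(275625 + 119²)) + 171421 = (-140499 + √(275625 + 14161)) + 171421 = (-140499 + √289786) + 171421 = (-140499 + 7*√5914) + 171421 = 30922 + 7*√5914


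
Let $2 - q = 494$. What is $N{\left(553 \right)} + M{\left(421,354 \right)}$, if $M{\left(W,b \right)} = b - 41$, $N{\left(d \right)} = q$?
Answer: $-179$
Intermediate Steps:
$q = -492$ ($q = 2 - 494 = -492$)
$N{\left(d \right)} = -492$
$M{\left(W,b \right)} = -41 + b$ ($M{\left(W,b \right)} = b - 41 = -41 + b$)
$N{\left(553 \right)} + M{\left(421,354 \right)} = -492 + \left(-41 + 354\right) = -492 + 313 = -179$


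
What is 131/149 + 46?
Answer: 6985/149 ≈ 46.879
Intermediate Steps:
131/149 + 46 = 6985/149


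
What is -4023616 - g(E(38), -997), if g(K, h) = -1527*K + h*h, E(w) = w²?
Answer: -2812637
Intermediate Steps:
g(K, h) = h² - 1527*K (g(K, h) = -1527*K + h² = h² - 1527*K)
-4023616 - g(E(38), -997) = -4023616 - ((-997)² - 1527*38²) = -4023616 - (994009 - 1527*1444) = -4023616 - (994009 - 2204988) = -4023616 - 1*(-1210979) = -4023616 + 1210979 = -2812637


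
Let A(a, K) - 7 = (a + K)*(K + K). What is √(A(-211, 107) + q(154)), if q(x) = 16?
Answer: I*√22233 ≈ 149.11*I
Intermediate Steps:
A(a, K) = 7 + 2*K*(K + a) (A(a, K) = 7 + (a + K)*(K + K) = 7 + (K + a)*(2*K) = 7 + 2*K*(K + a))
√(A(-211, 107) + q(154)) = √((7 + 2*107² + 2*107*(-211)) + 16) = √((7 + 2*11449 - 45154) + 16) = √((7 + 22898 - 45154) + 16) = √(-22249 + 16) = √(-22233) = I*√22233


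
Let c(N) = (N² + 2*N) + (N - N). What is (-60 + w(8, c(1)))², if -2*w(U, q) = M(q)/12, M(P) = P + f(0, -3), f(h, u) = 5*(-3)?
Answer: 14161/4 ≈ 3540.3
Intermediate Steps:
f(h, u) = -15
c(N) = N² + 2*N (c(N) = (N² + 2*N) + 0 = N² + 2*N)
M(P) = -15 + P (M(P) = P - 15 = -15 + P)
w(U, q) = 5/8 - q/24 (w(U, q) = -(-15 + q)/(2*12) = -(-5/4 + q/12)/2 = 5/8 - q/24)
(-60 + w(8, c(1)))² = (-60 + (5/8 - (2 + 1)/24))² = (-60 + (5/8 - 3/24))² = (-60 + (5/8 - 1/24*3))² = (-60 + (5/8 - ⅛))² = (-60 + ½)² = (-119/2)² = 14161/4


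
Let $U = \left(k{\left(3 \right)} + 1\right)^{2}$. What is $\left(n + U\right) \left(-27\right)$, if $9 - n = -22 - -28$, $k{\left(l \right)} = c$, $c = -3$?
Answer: $-189$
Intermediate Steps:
$k{\left(l \right)} = -3$
$U = 4$ ($U = \left(-3 + 1\right)^{2} = \left(-2\right)^{2} = 4$)
$n = 3$ ($n = 9 - \left(-22 - -28\right) = 9 - \left(-22 + \left(20 + 8\right)\right) = 9 - \left(-22 + 28\right) = 9 - 6 = 3$)
$\left(n + U\right) \left(-27\right) = \left(3 + 4\right) \left(-27\right) = 7 \left(-27\right) = -189$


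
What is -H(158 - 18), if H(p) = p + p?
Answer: -280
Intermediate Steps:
H(p) = 2*p
-H(158 - 18) = -2*(158 - 18) = -2*140 = -1*280 = -280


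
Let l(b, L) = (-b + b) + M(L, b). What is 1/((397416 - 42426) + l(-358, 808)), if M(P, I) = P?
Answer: 1/355798 ≈ 2.8106e-6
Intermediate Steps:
l(b, L) = L (l(b, L) = (-b + b) + L = 0 + L = L)
1/((397416 - 42426) + l(-358, 808)) = 1/((397416 - 42426) + 808) = 1/(354990 + 808) = 1/355798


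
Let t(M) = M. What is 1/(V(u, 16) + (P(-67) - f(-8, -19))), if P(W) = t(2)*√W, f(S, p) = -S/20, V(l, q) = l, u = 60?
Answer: 745/47752 - 25*I*√67/47752 ≈ 0.015601 - 0.0042853*I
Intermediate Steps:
f(S, p) = -S/20
P(W) = 2*√W
1/(V(u, 16) + (P(-67) - f(-8, -19))) = 1/(60 + (2*√(-67) - (-1)*(-8)/20)) = 1/(60 + (2*(I*√67) - 1*⅖)) = 1/(60 + (2*I*√67 - ⅖)) = 1/(60 + (-⅖ + 2*I*√67)) = 1/(298/5 + 2*I*√67)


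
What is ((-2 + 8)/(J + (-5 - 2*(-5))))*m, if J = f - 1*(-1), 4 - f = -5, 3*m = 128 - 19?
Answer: 218/15 ≈ 14.533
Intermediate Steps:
m = 109/3 (m = (128 - 19)/3 = (⅓)*109 = 109/3 ≈ 36.333)
f = 9 (f = 4 - 1*(-5) = 4 + 5 = 9)
J = 10 (J = 9 - 1*(-1) = 9 + 1 = 10)
((-2 + 8)/(J + (-5 - 2*(-5))))*m = ((-2 + 8)/(10 + (-5 - 2*(-5))))*(109/3) = (6/(10 + (-5 + 10)))*(109/3) = (6/(10 + 5))*(109/3) = (6/15)*(109/3) = (6*(1/15))*(109/3) = (⅖)*(109/3) = 218/15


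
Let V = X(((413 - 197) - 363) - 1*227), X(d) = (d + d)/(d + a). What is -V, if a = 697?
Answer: 44/19 ≈ 2.3158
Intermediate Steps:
X(d) = 2*d/(697 + d) (X(d) = (d + d)/(d + 697) = (2*d)/(697 + d) = 2*d/(697 + d))
V = -44/19 (V = 2*(((413 - 197) - 363) - 1*227)/(697 + (((413 - 197) - 363) - 1*227)) = 2*((216 - 363) - 227)/(697 + ((216 - 363) - 227)) = 2*(-147 - 227)/(697 + (-147 - 227)) = 2*(-374)/(697 - 374) = 2*(-374)/323 = 2*(-374)*(1/323) = -44/19 ≈ -2.3158)
-V = -1*(-44/19) = 44/19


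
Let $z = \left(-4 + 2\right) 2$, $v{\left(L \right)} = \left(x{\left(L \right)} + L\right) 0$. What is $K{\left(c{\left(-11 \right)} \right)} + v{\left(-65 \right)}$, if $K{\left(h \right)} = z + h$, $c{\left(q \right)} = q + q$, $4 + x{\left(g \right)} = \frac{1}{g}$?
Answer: $-26$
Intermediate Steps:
$x{\left(g \right)} = -4 + \frac{1}{g}$
$v{\left(L \right)} = 0$ ($v{\left(L \right)} = \left(\left(-4 + \frac{1}{L}\right) + L\right) 0 = \left(-4 + L + \frac{1}{L}\right) 0 = 0$)
$z = -4$ ($z = \left(-2\right) 2 = -4$)
$c{\left(q \right)} = 2 q$
$K{\left(h \right)} = -4 + h$
$K{\left(c{\left(-11 \right)} \right)} + v{\left(-65 \right)} = \left(-4 + 2 \left(-11\right)\right) + 0 = \left(-4 - 22\right) + 0 = -26 + 0 = -26$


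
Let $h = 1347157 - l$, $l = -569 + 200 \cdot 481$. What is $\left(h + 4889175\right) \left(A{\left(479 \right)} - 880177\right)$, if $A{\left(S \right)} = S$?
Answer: $-5401962388298$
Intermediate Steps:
$l = 95631$ ($l = -569 + 96200 = 95631$)
$h = 1251526$ ($h = 1347157 - 95631 = 1251526$)
$\left(h + 4889175\right) \left(A{\left(479 \right)} - 880177\right) = \left(1251526 + 4889175\right) \left(479 - 880177\right) = 6140701 \left(-879698\right) = -5401962388298$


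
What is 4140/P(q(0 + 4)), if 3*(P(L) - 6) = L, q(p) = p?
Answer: 6210/11 ≈ 564.54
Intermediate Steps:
P(L) = 6 + L/3
4140/P(q(0 + 4)) = 4140/(6 + (0 + 4)/3) = 4140/(6 + (⅓)*4) = 4140/(6 + 4/3) = 4140/(22/3) = 4140*(3/22) = 6210/11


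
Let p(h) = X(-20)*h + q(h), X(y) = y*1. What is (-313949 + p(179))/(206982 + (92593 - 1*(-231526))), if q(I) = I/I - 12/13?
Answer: -4127876/6904313 ≈ -0.59787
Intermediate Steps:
X(y) = y
q(I) = 1/13 (q(I) = 1 - 12*1/13 = 1 - 12/13 = 1/13)
p(h) = 1/13 - 20*h (p(h) = -20*h + 1/13 = 1/13 - 20*h)
(-313949 + p(179))/(206982 + (92593 - 1*(-231526))) = (-313949 + (1/13 - 20*179))/(206982 + (92593 - 1*(-231526))) = (-313949 + (1/13 - 3580))/(206982 + (92593 + 231526)) = (-313949 - 46539/13)/(206982 + 324119) = -4127876/13/531101 = -4127876/13*1/531101 = -4127876/6904313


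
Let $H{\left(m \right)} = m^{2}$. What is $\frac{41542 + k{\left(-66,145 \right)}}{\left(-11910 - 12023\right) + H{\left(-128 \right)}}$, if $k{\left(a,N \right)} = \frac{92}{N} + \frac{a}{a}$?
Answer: $- \frac{6023827}{1094605} \approx -5.5032$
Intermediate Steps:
$k{\left(a,N \right)} = 1 + \frac{92}{N}$ ($k{\left(a,N \right)} = \frac{92}{N} + 1 = 1 + \frac{92}{N}$)
$\frac{41542 + k{\left(-66,145 \right)}}{\left(-11910 - 12023\right) + H{\left(-128 \right)}} = \frac{41542 + \frac{92 + 145}{145}}{\left(-11910 - 12023\right) + \left(-128\right)^{2}} = \frac{41542 + \frac{1}{145} \cdot 237}{\left(-11910 - 12023\right) + 16384} = \frac{41542 + \frac{237}{145}}{-23933 + 16384} = \frac{6023827}{145 \left(-7549\right)} = \frac{6023827}{145} \left(- \frac{1}{7549}\right) = - \frac{6023827}{1094605}$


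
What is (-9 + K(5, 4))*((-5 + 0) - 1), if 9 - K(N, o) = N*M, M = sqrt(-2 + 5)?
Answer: 30*sqrt(3) ≈ 51.962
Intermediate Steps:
M = sqrt(3) ≈ 1.7320
K(N, o) = 9 - N*sqrt(3)
(-9 + K(5, 4))*((-5 + 0) - 1) = (-9 + (9 - 1*5*sqrt(3)))*((-5 + 0) - 1) = (-9 + (9 - 5*sqrt(3)))*(-5 - 1) = -5*sqrt(3)*(-6) = 30*sqrt(3)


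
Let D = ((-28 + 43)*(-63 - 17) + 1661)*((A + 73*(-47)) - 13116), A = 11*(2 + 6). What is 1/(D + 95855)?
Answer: -1/7491744 ≈ -1.3348e-7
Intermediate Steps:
A = 88 (A = 11*8 = 88)
D = -7587599 (D = ((-28 + 43)*(-63 - 17) + 1661)*((88 + 73*(-47)) - 13116) = (15*(-80) + 1661)*((88 - 3431) - 13116) = (-1200 + 1661)*(-3343 - 13116) = 461*(-16459) = -7587599)
1/(D + 95855) = 1/(-7587599 + 95855) = 1/(-7491744) = -1/7491744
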